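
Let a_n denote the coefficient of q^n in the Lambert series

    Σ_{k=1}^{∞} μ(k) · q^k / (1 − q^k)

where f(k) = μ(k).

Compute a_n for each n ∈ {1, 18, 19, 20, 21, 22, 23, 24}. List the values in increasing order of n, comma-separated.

[q^1] μ(1)=1 ⇒ 1
n=18: 18·1 9·2 6·3 3·6 2·9 1·18  μ→[0+0+1+(-1)+(-1)+1]=0
d|19:{1,19}  Σμ=1+(-1)=0
[q^20] μ(20)=0,μ(10)=1,μ(5)=-1,μ(4)=0,μ(2)=-1,μ(1)=1 ⇒ 0
d|21:{1,3,7,21}  Σμ=1+(-1)+(-1)+1=0
q^22  k|22↦μ(k): 1:1 2:-1 11:-1 22:1  a_22=0
d|23:{23,1}  Σμ=(-1)+1=0
[q^24] μ(24)=0,μ(12)=0,μ(8)=0,μ(6)=1,μ(4)=0,μ(3)=-1,μ(2)=-1,μ(1)=1 ⇒ 0

1, 0, 0, 0, 0, 0, 0, 0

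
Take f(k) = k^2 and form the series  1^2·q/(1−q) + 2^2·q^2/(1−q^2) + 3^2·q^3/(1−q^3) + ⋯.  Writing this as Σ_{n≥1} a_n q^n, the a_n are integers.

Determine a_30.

d|30:{1,2,3,5,6,10,15,30}  Σf=1+4+9+25+36+100+225+900=1300

a_30 = 1300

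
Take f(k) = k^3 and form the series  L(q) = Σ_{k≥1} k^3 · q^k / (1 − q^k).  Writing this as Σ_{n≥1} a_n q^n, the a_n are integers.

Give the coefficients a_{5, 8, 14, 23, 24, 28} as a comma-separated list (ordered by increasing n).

n=5: 5·1 1·5  f→[125+1]=126
[q^8] f(1)=1,f(2)=8,f(4)=64,f(8)=512 ⇒ 585
n=14: 1·14 2·7 7·2 14·1  f→[1+8+343+2744]=3096
n=23: 1·23 23·1  f→[1+12167]=12168
q^24  k|24↦f(k): 1:1 2:8 3:27 4:64 6:216 8:512 12:1728 24:13824  a_24=16380
n=28: 1·28 2·14 4·7 7·4 14·2 28·1  f→[1+8+64+343+2744+21952]=25112

126, 585, 3096, 12168, 16380, 25112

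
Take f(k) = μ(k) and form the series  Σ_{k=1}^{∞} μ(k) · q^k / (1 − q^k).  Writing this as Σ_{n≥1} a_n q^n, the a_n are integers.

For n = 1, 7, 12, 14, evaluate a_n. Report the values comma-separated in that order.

1, 0, 0, 0

n=1: 1·1  μ→[1]=1
d|7:{1,7}  Σμ=1+(-1)=0
[q^12] μ(1)=1,μ(2)=-1,μ(3)=-1,μ(4)=0,μ(6)=1,μ(12)=0 ⇒ 0
n=14: 1·14 2·7 7·2 14·1  μ→[1+(-1)+(-1)+1]=0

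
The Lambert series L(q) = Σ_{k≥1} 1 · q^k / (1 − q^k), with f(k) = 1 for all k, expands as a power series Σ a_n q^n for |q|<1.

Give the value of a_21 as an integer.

a_21 = 4

q^21  k|21↦f(k): 1:1 3:1 7:1 21:1  a_21=4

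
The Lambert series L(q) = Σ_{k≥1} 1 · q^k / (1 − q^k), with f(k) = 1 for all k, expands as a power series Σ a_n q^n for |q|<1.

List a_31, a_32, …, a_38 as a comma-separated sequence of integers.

q^31  k|31↦f(k): 31:1 1:1  a_31=2
d|32:{1,2,4,8,16,32}  Σf=1+1+1+1+1+1=6
[q^33] f(33)=1,f(11)=1,f(3)=1,f(1)=1 ⇒ 4
d|34:{1,2,17,34}  Σf=1+1+1+1=4
n=35: 1·35 5·7 7·5 35·1  f→[1+1+1+1]=4
q^36  k|36↦f(k): 1:1 2:1 3:1 4:1 6:1 9:1 12:1 18:1 36:1  a_36=9
q^37  k|37↦f(k): 1:1 37:1  a_37=2
n=38: 38·1 19·2 2·19 1·38  f→[1+1+1+1]=4

2, 6, 4, 4, 4, 9, 2, 4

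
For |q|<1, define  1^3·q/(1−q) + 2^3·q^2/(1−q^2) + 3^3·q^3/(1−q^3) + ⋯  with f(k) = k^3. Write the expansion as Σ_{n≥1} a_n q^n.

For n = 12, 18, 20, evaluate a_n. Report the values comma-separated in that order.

[q^12] f(12)=1728,f(6)=216,f(4)=64,f(3)=27,f(2)=8,f(1)=1 ⇒ 2044
n=18: 18·1 9·2 6·3 3·6 2·9 1·18  f→[5832+729+216+27+8+1]=6813
q^20  k|20↦f(k): 1:1 2:8 4:64 5:125 10:1000 20:8000  a_20=9198

2044, 6813, 9198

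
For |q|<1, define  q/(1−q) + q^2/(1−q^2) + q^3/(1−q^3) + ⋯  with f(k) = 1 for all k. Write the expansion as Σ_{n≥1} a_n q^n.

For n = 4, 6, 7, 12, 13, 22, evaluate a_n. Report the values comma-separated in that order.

3, 4, 2, 6, 2, 4

d|4:{4,2,1}  Σf=1+1+1=3
[q^6] f(1)=1,f(2)=1,f(3)=1,f(6)=1 ⇒ 4
d|7:{7,1}  Σf=1+1=2
n=12: 12·1 6·2 4·3 3·4 2·6 1·12  f→[1+1+1+1+1+1]=6
n=13: 1·13 13·1  f→[1+1]=2
d|22:{1,2,11,22}  Σf=1+1+1+1=4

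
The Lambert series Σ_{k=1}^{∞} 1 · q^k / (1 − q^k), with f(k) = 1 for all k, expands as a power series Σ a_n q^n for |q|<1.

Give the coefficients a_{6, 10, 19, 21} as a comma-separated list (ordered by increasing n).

4, 4, 2, 4

n=6: 6·1 3·2 2·3 1·6  f→[1+1+1+1]=4
q^10  k|10↦f(k): 10:1 5:1 2:1 1:1  a_10=4
q^19  k|19↦f(k): 1:1 19:1  a_19=2
n=21: 21·1 7·3 3·7 1·21  f→[1+1+1+1]=4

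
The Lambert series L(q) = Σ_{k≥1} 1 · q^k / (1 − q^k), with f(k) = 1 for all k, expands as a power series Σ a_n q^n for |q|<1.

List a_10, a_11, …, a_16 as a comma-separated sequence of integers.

[q^10] f(1)=1,f(2)=1,f(5)=1,f(10)=1 ⇒ 4
[q^11] f(11)=1,f(1)=1 ⇒ 2
q^12  k|12↦f(k): 1:1 2:1 3:1 4:1 6:1 12:1  a_12=6
[q^13] f(1)=1,f(13)=1 ⇒ 2
n=14: 1·14 2·7 7·2 14·1  f→[1+1+1+1]=4
q^15  k|15↦f(k): 15:1 5:1 3:1 1:1  a_15=4
d|16:{16,8,4,2,1}  Σf=1+1+1+1+1=5

4, 2, 6, 2, 4, 4, 5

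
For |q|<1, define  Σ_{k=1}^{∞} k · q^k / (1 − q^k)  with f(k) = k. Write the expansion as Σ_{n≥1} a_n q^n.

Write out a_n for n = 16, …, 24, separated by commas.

n=16: 1·16 2·8 4·4 8·2 16·1  f→[1+2+4+8+16]=31
q^17  k|17↦f(k): 17:17 1:1  a_17=18
n=18: 1·18 2·9 3·6 6·3 9·2 18·1  f→[1+2+3+6+9+18]=39
n=19: 1·19 19·1  f→[1+19]=20
[q^20] f(20)=20,f(10)=10,f(5)=5,f(4)=4,f(2)=2,f(1)=1 ⇒ 42
n=21: 21·1 7·3 3·7 1·21  f→[21+7+3+1]=32
[q^22] f(22)=22,f(11)=11,f(2)=2,f(1)=1 ⇒ 36
d|23:{23,1}  Σf=23+1=24
[q^24] f(1)=1,f(2)=2,f(3)=3,f(4)=4,f(6)=6,f(8)=8,f(12)=12,f(24)=24 ⇒ 60

31, 18, 39, 20, 42, 32, 36, 24, 60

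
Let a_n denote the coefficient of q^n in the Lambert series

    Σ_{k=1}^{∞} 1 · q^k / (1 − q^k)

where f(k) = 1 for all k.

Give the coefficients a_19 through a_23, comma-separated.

2, 6, 4, 4, 2

q^19  k|19↦f(k): 19:1 1:1  a_19=2
q^20  k|20↦f(k): 1:1 2:1 4:1 5:1 10:1 20:1  a_20=6
n=21: 1·21 3·7 7·3 21·1  f→[1+1+1+1]=4
[q^22] f(1)=1,f(2)=1,f(11)=1,f(22)=1 ⇒ 4
d|23:{1,23}  Σf=1+1=2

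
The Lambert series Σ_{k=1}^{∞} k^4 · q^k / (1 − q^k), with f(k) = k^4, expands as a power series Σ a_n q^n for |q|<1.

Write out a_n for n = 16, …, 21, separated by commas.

n=16: 16·1 8·2 4·4 2·8 1·16  f→[65536+4096+256+16+1]=69905
[q^17] f(1)=1,f(17)=83521 ⇒ 83522
[q^18] f(1)=1,f(2)=16,f(3)=81,f(6)=1296,f(9)=6561,f(18)=104976 ⇒ 112931
d|19:{19,1}  Σf=130321+1=130322
n=20: 20·1 10·2 5·4 4·5 2·10 1·20  f→[160000+10000+625+256+16+1]=170898
d|21:{1,3,7,21}  Σf=1+81+2401+194481=196964

69905, 83522, 112931, 130322, 170898, 196964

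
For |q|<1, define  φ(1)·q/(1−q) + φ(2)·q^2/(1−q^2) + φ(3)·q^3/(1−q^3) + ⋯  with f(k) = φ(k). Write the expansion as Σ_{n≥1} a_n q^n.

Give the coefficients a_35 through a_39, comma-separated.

q^35  k|35↦φ(k): 35:24 7:6 5:4 1:1  a_35=35
d|36:{1,2,3,4,6,9,12,18,36}  Σφ=1+1+2+2+2+6+4+6+12=36
n=37: 1·37 37·1  φ→[1+36]=37
d|38:{38,19,2,1}  Σφ=18+18+1+1=38
[q^39] φ(39)=24,φ(13)=12,φ(3)=2,φ(1)=1 ⇒ 39

35, 36, 37, 38, 39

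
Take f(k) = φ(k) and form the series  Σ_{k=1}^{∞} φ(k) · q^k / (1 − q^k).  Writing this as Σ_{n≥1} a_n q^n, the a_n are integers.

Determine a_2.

n=2: 1·2 2·1  φ→[1+1]=2

a_2 = 2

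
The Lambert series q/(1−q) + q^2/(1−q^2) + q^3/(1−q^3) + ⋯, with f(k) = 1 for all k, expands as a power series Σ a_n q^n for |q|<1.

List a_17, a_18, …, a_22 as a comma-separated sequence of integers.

d|17:{17,1}  Σf=1+1=2
[q^18] f(18)=1,f(9)=1,f(6)=1,f(3)=1,f(2)=1,f(1)=1 ⇒ 6
n=19: 19·1 1·19  f→[1+1]=2
q^20  k|20↦f(k): 1:1 2:1 4:1 5:1 10:1 20:1  a_20=6
n=21: 21·1 7·3 3·7 1·21  f→[1+1+1+1]=4
q^22  k|22↦f(k): 22:1 11:1 2:1 1:1  a_22=4

2, 6, 2, 6, 4, 4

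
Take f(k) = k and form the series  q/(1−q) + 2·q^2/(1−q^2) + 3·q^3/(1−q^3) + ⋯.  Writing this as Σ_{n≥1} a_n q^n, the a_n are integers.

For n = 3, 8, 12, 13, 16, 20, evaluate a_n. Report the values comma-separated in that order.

n=3: 3·1 1·3  f→[3+1]=4
[q^8] f(1)=1,f(2)=2,f(4)=4,f(8)=8 ⇒ 15
n=12: 12·1 6·2 4·3 3·4 2·6 1·12  f→[12+6+4+3+2+1]=28
q^13  k|13↦f(k): 13:13 1:1  a_13=14
[q^16] f(1)=1,f(2)=2,f(4)=4,f(8)=8,f(16)=16 ⇒ 31
q^20  k|20↦f(k): 20:20 10:10 5:5 4:4 2:2 1:1  a_20=42

4, 15, 28, 14, 31, 42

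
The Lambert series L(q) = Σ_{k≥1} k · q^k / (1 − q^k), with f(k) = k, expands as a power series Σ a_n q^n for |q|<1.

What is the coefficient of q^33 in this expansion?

a_33 = 48

n=33: 1·33 3·11 11·3 33·1  f→[1+3+11+33]=48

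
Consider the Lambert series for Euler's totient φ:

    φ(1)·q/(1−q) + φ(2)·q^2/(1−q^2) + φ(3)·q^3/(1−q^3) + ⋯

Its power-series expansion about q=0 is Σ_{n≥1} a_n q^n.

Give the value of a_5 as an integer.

n=5: 5·1 1·5  φ→[4+1]=5

a_5 = 5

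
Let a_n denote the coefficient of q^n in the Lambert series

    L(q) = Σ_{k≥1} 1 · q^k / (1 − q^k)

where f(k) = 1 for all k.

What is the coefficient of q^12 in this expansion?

[q^12] f(1)=1,f(2)=1,f(3)=1,f(4)=1,f(6)=1,f(12)=1 ⇒ 6

a_12 = 6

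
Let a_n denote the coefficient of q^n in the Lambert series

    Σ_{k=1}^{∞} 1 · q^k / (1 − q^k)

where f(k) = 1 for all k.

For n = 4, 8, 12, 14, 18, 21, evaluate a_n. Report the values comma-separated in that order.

3, 4, 6, 4, 6, 4

n=4: 4·1 2·2 1·4  f→[1+1+1]=3
q^8  k|8↦f(k): 8:1 4:1 2:1 1:1  a_8=4
n=12: 1·12 2·6 3·4 4·3 6·2 12·1  f→[1+1+1+1+1+1]=6
d|14:{1,2,7,14}  Σf=1+1+1+1=4
[q^18] f(1)=1,f(2)=1,f(3)=1,f(6)=1,f(9)=1,f(18)=1 ⇒ 6
n=21: 1·21 3·7 7·3 21·1  f→[1+1+1+1]=4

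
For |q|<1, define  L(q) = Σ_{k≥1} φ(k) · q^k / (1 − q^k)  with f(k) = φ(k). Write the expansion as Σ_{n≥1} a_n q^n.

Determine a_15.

n=15: 15·1 5·3 3·5 1·15  φ→[8+4+2+1]=15

a_15 = 15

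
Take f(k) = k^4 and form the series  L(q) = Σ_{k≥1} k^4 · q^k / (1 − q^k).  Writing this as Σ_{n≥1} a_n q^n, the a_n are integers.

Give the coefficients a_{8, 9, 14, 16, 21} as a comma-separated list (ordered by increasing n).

d|8:{1,2,4,8}  Σf=1+16+256+4096=4369
d|9:{1,3,9}  Σf=1+81+6561=6643
q^14  k|14↦f(k): 14:38416 7:2401 2:16 1:1  a_14=40834
n=16: 1·16 2·8 4·4 8·2 16·1  f→[1+16+256+4096+65536]=69905
[q^21] f(1)=1,f(3)=81,f(7)=2401,f(21)=194481 ⇒ 196964

4369, 6643, 40834, 69905, 196964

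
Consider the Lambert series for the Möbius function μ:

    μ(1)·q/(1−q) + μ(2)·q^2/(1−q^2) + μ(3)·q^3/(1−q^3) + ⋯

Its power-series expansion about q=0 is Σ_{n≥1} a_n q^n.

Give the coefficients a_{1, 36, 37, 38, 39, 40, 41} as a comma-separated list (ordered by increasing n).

1, 0, 0, 0, 0, 0, 0

q^1  k|1↦μ(k): 1:1  a_1=1
d|36:{1,2,3,4,6,9,12,18,36}  Σμ=1+(-1)+(-1)+0+1+0+0+0+0=0
d|37:{37,1}  Σμ=(-1)+1=0
n=38: 1·38 2·19 19·2 38·1  μ→[1+(-1)+(-1)+1]=0
[q^39] μ(39)=1,μ(13)=-1,μ(3)=-1,μ(1)=1 ⇒ 0
n=40: 1·40 2·20 4·10 5·8 8·5 10·4 20·2 40·1  μ→[1+(-1)+0+(-1)+0+1+0+0]=0
[q^41] μ(41)=-1,μ(1)=1 ⇒ 0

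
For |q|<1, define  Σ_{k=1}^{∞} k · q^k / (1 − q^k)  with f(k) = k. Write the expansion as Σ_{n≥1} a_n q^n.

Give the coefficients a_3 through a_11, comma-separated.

[q^3] f(1)=1,f(3)=3 ⇒ 4
[q^4] f(1)=1,f(2)=2,f(4)=4 ⇒ 7
d|5:{1,5}  Σf=1+5=6
[q^6] f(6)=6,f(3)=3,f(2)=2,f(1)=1 ⇒ 12
d|7:{7,1}  Σf=7+1=8
d|8:{8,4,2,1}  Σf=8+4+2+1=15
q^9  k|9↦f(k): 9:9 3:3 1:1  a_9=13
q^10  k|10↦f(k): 1:1 2:2 5:5 10:10  a_10=18
n=11: 1·11 11·1  f→[1+11]=12

4, 7, 6, 12, 8, 15, 13, 18, 12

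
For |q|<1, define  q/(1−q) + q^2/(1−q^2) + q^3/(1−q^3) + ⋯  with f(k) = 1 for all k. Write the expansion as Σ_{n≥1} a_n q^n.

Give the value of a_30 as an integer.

n=30: 1·30 2·15 3·10 5·6 6·5 10·3 15·2 30·1  f→[1+1+1+1+1+1+1+1]=8

a_30 = 8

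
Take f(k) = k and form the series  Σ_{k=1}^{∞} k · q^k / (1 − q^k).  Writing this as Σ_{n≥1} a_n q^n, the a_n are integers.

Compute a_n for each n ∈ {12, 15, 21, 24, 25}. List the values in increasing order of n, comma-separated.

q^12  k|12↦f(k): 1:1 2:2 3:3 4:4 6:6 12:12  a_12=28
n=15: 1·15 3·5 5·3 15·1  f→[1+3+5+15]=24
n=21: 21·1 7·3 3·7 1·21  f→[21+7+3+1]=32
d|24:{1,2,3,4,6,8,12,24}  Σf=1+2+3+4+6+8+12+24=60
[q^25] f(1)=1,f(5)=5,f(25)=25 ⇒ 31

28, 24, 32, 60, 31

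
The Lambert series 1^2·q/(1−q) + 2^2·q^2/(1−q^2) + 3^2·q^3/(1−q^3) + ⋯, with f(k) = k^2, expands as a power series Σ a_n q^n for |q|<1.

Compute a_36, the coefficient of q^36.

a_36 = 1911

q^36  k|36↦f(k): 1:1 2:4 3:9 4:16 6:36 9:81 12:144 18:324 36:1296  a_36=1911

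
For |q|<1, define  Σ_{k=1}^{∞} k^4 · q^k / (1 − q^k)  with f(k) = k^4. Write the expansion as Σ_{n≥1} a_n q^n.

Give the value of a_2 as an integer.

q^2  k|2↦f(k): 1:1 2:16  a_2=17

a_2 = 17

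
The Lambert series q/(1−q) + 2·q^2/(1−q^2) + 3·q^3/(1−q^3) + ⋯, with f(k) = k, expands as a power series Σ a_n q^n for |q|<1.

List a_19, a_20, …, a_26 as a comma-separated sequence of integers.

d|19:{19,1}  Σf=19+1=20
[q^20] f(1)=1,f(2)=2,f(4)=4,f(5)=5,f(10)=10,f(20)=20 ⇒ 42
d|21:{21,7,3,1}  Σf=21+7+3+1=32
q^22  k|22↦f(k): 1:1 2:2 11:11 22:22  a_22=36
d|23:{1,23}  Σf=1+23=24
q^24  k|24↦f(k): 1:1 2:2 3:3 4:4 6:6 8:8 12:12 24:24  a_24=60
n=25: 25·1 5·5 1·25  f→[25+5+1]=31
d|26:{1,2,13,26}  Σf=1+2+13+26=42

20, 42, 32, 36, 24, 60, 31, 42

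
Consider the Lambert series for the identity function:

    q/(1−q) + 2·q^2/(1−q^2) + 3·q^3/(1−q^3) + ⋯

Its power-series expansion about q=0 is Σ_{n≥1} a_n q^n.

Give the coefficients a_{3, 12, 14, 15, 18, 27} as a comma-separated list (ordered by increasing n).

q^3  k|3↦f(k): 1:1 3:3  a_3=4
[q^12] f(12)=12,f(6)=6,f(4)=4,f(3)=3,f(2)=2,f(1)=1 ⇒ 28
d|14:{14,7,2,1}  Σf=14+7+2+1=24
d|15:{15,5,3,1}  Σf=15+5+3+1=24
d|18:{18,9,6,3,2,1}  Σf=18+9+6+3+2+1=39
d|27:{27,9,3,1}  Σf=27+9+3+1=40

4, 28, 24, 24, 39, 40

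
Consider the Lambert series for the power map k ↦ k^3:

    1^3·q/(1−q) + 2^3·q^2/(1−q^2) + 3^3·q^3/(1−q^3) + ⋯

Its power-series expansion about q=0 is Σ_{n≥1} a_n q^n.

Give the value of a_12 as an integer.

a_12 = 2044

n=12: 12·1 6·2 4·3 3·4 2·6 1·12  f→[1728+216+64+27+8+1]=2044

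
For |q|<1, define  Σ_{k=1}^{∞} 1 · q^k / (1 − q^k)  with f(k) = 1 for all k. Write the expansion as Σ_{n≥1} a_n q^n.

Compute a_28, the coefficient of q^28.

n=28: 1·28 2·14 4·7 7·4 14·2 28·1  f→[1+1+1+1+1+1]=6

a_28 = 6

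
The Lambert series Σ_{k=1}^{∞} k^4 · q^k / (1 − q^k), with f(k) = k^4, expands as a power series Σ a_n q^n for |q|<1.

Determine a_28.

[q^28] f(28)=614656,f(14)=38416,f(7)=2401,f(4)=256,f(2)=16,f(1)=1 ⇒ 655746

a_28 = 655746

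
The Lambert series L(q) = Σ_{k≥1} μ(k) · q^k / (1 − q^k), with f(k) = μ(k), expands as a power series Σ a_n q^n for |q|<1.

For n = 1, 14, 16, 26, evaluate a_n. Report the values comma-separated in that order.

d|1:{1}  Σμ=1=1
[q^14] μ(14)=1,μ(7)=-1,μ(2)=-1,μ(1)=1 ⇒ 0
n=16: 16·1 8·2 4·4 2·8 1·16  μ→[0+0+0+(-1)+1]=0
d|26:{1,2,13,26}  Σμ=1+(-1)+(-1)+1=0

1, 0, 0, 0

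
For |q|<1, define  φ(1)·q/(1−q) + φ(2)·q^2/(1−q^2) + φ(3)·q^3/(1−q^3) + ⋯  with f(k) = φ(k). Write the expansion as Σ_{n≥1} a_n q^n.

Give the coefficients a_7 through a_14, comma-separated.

q^7  k|7↦φ(k): 1:1 7:6  a_7=7
n=8: 8·1 4·2 2·4 1·8  φ→[4+2+1+1]=8
[q^9] φ(1)=1,φ(3)=2,φ(9)=6 ⇒ 9
d|10:{1,2,5,10}  Σφ=1+1+4+4=10
[q^11] φ(11)=10,φ(1)=1 ⇒ 11
n=12: 1·12 2·6 3·4 4·3 6·2 12·1  φ→[1+1+2+2+2+4]=12
n=13: 13·1 1·13  φ→[12+1]=13
[q^14] φ(1)=1,φ(2)=1,φ(7)=6,φ(14)=6 ⇒ 14

7, 8, 9, 10, 11, 12, 13, 14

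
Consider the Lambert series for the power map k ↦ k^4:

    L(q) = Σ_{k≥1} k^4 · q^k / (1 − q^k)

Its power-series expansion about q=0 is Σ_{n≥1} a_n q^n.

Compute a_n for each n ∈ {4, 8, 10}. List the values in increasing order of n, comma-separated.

273, 4369, 10642

n=4: 1·4 2·2 4·1  f→[1+16+256]=273
q^8  k|8↦f(k): 8:4096 4:256 2:16 1:1  a_8=4369
d|10:{10,5,2,1}  Σf=10000+625+16+1=10642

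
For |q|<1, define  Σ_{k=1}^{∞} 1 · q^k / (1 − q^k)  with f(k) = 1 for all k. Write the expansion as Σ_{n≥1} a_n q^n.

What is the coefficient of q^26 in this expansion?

n=26: 26·1 13·2 2·13 1·26  f→[1+1+1+1]=4

a_26 = 4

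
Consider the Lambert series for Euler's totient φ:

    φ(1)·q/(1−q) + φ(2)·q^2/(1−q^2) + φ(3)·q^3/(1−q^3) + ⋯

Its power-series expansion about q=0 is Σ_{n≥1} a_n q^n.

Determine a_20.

n=20: 20·1 10·2 5·4 4·5 2·10 1·20  φ→[8+4+4+2+1+1]=20

a_20 = 20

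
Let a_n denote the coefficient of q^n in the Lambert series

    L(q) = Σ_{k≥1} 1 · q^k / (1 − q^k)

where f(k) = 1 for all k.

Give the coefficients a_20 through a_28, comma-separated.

[q^20] f(20)=1,f(10)=1,f(5)=1,f(4)=1,f(2)=1,f(1)=1 ⇒ 6
q^21  k|21↦f(k): 21:1 7:1 3:1 1:1  a_21=4
d|22:{22,11,2,1}  Σf=1+1+1+1=4
d|23:{1,23}  Σf=1+1=2
[q^24] f(1)=1,f(2)=1,f(3)=1,f(4)=1,f(6)=1,f(8)=1,f(12)=1,f(24)=1 ⇒ 8
q^25  k|25↦f(k): 25:1 5:1 1:1  a_25=3
[q^26] f(26)=1,f(13)=1,f(2)=1,f(1)=1 ⇒ 4
[q^27] f(1)=1,f(3)=1,f(9)=1,f(27)=1 ⇒ 4
q^28  k|28↦f(k): 28:1 14:1 7:1 4:1 2:1 1:1  a_28=6

6, 4, 4, 2, 8, 3, 4, 4, 6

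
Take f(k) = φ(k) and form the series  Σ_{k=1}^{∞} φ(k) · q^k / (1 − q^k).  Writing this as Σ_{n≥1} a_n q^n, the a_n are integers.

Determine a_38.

d|38:{38,19,2,1}  Σφ=18+18+1+1=38

a_38 = 38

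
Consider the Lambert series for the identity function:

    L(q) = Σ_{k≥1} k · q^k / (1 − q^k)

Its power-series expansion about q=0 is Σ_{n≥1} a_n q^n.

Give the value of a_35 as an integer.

a_35 = 48

[q^35] f(1)=1,f(5)=5,f(7)=7,f(35)=35 ⇒ 48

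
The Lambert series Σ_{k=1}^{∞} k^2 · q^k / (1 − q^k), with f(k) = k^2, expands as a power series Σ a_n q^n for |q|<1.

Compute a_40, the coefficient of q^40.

a_40 = 2210

n=40: 40·1 20·2 10·4 8·5 5·8 4·10 2·20 1·40  f→[1600+400+100+64+25+16+4+1]=2210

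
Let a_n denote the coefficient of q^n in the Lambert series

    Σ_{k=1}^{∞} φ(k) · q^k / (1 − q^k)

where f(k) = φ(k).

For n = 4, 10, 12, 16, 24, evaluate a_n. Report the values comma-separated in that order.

d|4:{1,2,4}  Σφ=1+1+2=4
q^10  k|10↦φ(k): 10:4 5:4 2:1 1:1  a_10=10
q^12  k|12↦φ(k): 1:1 2:1 3:2 4:2 6:2 12:4  a_12=12
d|16:{1,2,4,8,16}  Σφ=1+1+2+4+8=16
n=24: 1·24 2·12 3·8 4·6 6·4 8·3 12·2 24·1  φ→[1+1+2+2+2+4+4+8]=24

4, 10, 12, 16, 24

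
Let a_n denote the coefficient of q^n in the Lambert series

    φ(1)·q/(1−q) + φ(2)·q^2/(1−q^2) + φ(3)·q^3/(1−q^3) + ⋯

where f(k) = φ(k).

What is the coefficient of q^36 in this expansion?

[q^36] φ(1)=1,φ(2)=1,φ(3)=2,φ(4)=2,φ(6)=2,φ(9)=6,φ(12)=4,φ(18)=6,φ(36)=12 ⇒ 36

a_36 = 36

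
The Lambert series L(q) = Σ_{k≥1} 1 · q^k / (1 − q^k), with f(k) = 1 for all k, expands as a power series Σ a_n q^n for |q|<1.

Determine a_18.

a_18 = 6

n=18: 18·1 9·2 6·3 3·6 2·9 1·18  f→[1+1+1+1+1+1]=6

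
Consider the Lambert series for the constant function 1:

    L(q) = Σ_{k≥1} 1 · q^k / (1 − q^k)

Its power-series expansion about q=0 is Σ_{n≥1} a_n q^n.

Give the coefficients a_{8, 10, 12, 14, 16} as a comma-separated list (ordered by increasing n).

n=8: 1·8 2·4 4·2 8·1  f→[1+1+1+1]=4
n=10: 1·10 2·5 5·2 10·1  f→[1+1+1+1]=4
q^12  k|12↦f(k): 12:1 6:1 4:1 3:1 2:1 1:1  a_12=6
[q^14] f(14)=1,f(7)=1,f(2)=1,f(1)=1 ⇒ 4
[q^16] f(1)=1,f(2)=1,f(4)=1,f(8)=1,f(16)=1 ⇒ 5

4, 4, 6, 4, 5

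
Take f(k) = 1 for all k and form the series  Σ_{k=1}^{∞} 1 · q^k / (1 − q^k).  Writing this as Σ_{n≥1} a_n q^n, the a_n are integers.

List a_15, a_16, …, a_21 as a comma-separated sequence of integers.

d|15:{1,3,5,15}  Σf=1+1+1+1=4
q^16  k|16↦f(k): 1:1 2:1 4:1 8:1 16:1  a_16=5
n=17: 1·17 17·1  f→[1+1]=2
q^18  k|18↦f(k): 1:1 2:1 3:1 6:1 9:1 18:1  a_18=6
d|19:{19,1}  Σf=1+1=2
q^20  k|20↦f(k): 20:1 10:1 5:1 4:1 2:1 1:1  a_20=6
q^21  k|21↦f(k): 1:1 3:1 7:1 21:1  a_21=4

4, 5, 2, 6, 2, 6, 4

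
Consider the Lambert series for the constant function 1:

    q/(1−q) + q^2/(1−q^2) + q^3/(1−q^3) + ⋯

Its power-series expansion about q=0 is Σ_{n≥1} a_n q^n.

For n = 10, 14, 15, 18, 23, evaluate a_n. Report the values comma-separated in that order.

4, 4, 4, 6, 2

n=10: 10·1 5·2 2·5 1·10  f→[1+1+1+1]=4
q^14  k|14↦f(k): 1:1 2:1 7:1 14:1  a_14=4
q^15  k|15↦f(k): 15:1 5:1 3:1 1:1  a_15=4
q^18  k|18↦f(k): 18:1 9:1 6:1 3:1 2:1 1:1  a_18=6
q^23  k|23↦f(k): 1:1 23:1  a_23=2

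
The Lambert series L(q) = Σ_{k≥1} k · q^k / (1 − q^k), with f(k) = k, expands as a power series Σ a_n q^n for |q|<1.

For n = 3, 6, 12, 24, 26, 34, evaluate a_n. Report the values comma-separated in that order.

4, 12, 28, 60, 42, 54

d|3:{3,1}  Σf=3+1=4
d|6:{6,3,2,1}  Σf=6+3+2+1=12
q^12  k|12↦f(k): 1:1 2:2 3:3 4:4 6:6 12:12  a_12=28
d|24:{24,12,8,6,4,3,2,1}  Σf=24+12+8+6+4+3+2+1=60
q^26  k|26↦f(k): 26:26 13:13 2:2 1:1  a_26=42
n=34: 1·34 2·17 17·2 34·1  f→[1+2+17+34]=54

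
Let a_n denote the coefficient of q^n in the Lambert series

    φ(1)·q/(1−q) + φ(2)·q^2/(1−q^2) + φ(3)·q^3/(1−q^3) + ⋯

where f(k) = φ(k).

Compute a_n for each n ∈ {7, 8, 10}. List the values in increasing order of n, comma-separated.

d|7:{1,7}  Σφ=1+6=7
q^8  k|8↦φ(k): 8:4 4:2 2:1 1:1  a_8=8
n=10: 1·10 2·5 5·2 10·1  φ→[1+1+4+4]=10

7, 8, 10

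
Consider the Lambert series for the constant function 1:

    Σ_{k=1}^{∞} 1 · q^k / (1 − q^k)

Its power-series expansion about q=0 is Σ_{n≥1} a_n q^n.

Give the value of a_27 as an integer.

a_27 = 4

d|27:{27,9,3,1}  Σf=1+1+1+1=4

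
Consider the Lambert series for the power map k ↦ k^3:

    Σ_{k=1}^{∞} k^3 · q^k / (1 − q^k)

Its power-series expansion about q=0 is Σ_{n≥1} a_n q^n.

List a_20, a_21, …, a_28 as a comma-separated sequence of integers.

[q^20] f(1)=1,f(2)=8,f(4)=64,f(5)=125,f(10)=1000,f(20)=8000 ⇒ 9198
q^21  k|21↦f(k): 21:9261 7:343 3:27 1:1  a_21=9632
[q^22] f(1)=1,f(2)=8,f(11)=1331,f(22)=10648 ⇒ 11988
[q^23] f(23)=12167,f(1)=1 ⇒ 12168
n=24: 1·24 2·12 3·8 4·6 6·4 8·3 12·2 24·1  f→[1+8+27+64+216+512+1728+13824]=16380
n=25: 1·25 5·5 25·1  f→[1+125+15625]=15751
[q^26] f(1)=1,f(2)=8,f(13)=2197,f(26)=17576 ⇒ 19782
n=27: 27·1 9·3 3·9 1·27  f→[19683+729+27+1]=20440
n=28: 1·28 2·14 4·7 7·4 14·2 28·1  f→[1+8+64+343+2744+21952]=25112

9198, 9632, 11988, 12168, 16380, 15751, 19782, 20440, 25112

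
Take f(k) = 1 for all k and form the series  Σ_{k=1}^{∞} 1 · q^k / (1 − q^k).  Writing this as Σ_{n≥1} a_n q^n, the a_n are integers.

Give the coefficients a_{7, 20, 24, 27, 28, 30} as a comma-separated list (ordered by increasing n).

2, 6, 8, 4, 6, 8

n=7: 7·1 1·7  f→[1+1]=2
[q^20] f(1)=1,f(2)=1,f(4)=1,f(5)=1,f(10)=1,f(20)=1 ⇒ 6
[q^24] f(24)=1,f(12)=1,f(8)=1,f(6)=1,f(4)=1,f(3)=1,f(2)=1,f(1)=1 ⇒ 8
[q^27] f(1)=1,f(3)=1,f(9)=1,f(27)=1 ⇒ 4
n=28: 28·1 14·2 7·4 4·7 2·14 1·28  f→[1+1+1+1+1+1]=6
[q^30] f(30)=1,f(15)=1,f(10)=1,f(6)=1,f(5)=1,f(3)=1,f(2)=1,f(1)=1 ⇒ 8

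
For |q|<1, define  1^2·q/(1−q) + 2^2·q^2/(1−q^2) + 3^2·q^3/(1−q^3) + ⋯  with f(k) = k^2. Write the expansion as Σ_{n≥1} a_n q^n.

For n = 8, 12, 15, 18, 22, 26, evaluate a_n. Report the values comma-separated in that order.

q^8  k|8↦f(k): 8:64 4:16 2:4 1:1  a_8=85
q^12  k|12↦f(k): 1:1 2:4 3:9 4:16 6:36 12:144  a_12=210
n=15: 15·1 5·3 3·5 1·15  f→[225+25+9+1]=260
q^18  k|18↦f(k): 1:1 2:4 3:9 6:36 9:81 18:324  a_18=455
d|22:{1,2,11,22}  Σf=1+4+121+484=610
d|26:{26,13,2,1}  Σf=676+169+4+1=850

85, 210, 260, 455, 610, 850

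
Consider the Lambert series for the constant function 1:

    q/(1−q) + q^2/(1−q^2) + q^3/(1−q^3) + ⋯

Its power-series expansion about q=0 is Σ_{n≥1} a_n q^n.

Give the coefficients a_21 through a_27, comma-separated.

4, 4, 2, 8, 3, 4, 4

q^21  k|21↦f(k): 1:1 3:1 7:1 21:1  a_21=4
d|22:{22,11,2,1}  Σf=1+1+1+1=4
[q^23] f(1)=1,f(23)=1 ⇒ 2
d|24:{24,12,8,6,4,3,2,1}  Σf=1+1+1+1+1+1+1+1=8
[q^25] f(1)=1,f(5)=1,f(25)=1 ⇒ 3
n=26: 1·26 2·13 13·2 26·1  f→[1+1+1+1]=4
d|27:{27,9,3,1}  Σf=1+1+1+1=4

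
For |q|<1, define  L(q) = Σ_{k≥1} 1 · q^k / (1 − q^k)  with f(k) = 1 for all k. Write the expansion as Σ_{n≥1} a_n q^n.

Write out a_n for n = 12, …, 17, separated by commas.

d|12:{12,6,4,3,2,1}  Σf=1+1+1+1+1+1=6
[q^13] f(1)=1,f(13)=1 ⇒ 2
n=14: 14·1 7·2 2·7 1·14  f→[1+1+1+1]=4
[q^15] f(1)=1,f(3)=1,f(5)=1,f(15)=1 ⇒ 4
d|16:{16,8,4,2,1}  Σf=1+1+1+1+1=5
n=17: 1·17 17·1  f→[1+1]=2

6, 2, 4, 4, 5, 2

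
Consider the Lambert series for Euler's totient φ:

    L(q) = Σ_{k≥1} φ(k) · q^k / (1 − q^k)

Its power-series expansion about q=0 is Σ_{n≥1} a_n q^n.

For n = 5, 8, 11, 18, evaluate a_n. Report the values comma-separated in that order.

q^5  k|5↦φ(k): 5:4 1:1  a_5=5
[q^8] φ(1)=1,φ(2)=1,φ(4)=2,φ(8)=4 ⇒ 8
d|11:{11,1}  Σφ=10+1=11
q^18  k|18↦φ(k): 1:1 2:1 3:2 6:2 9:6 18:6  a_18=18

5, 8, 11, 18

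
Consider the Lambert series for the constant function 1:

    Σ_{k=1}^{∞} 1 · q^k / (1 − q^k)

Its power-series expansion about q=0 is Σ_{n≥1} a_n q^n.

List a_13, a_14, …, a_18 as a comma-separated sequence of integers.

n=13: 13·1 1·13  f→[1+1]=2
q^14  k|14↦f(k): 14:1 7:1 2:1 1:1  a_14=4
[q^15] f(15)=1,f(5)=1,f(3)=1,f(1)=1 ⇒ 4
d|16:{1,2,4,8,16}  Σf=1+1+1+1+1=5
n=17: 17·1 1·17  f→[1+1]=2
[q^18] f(1)=1,f(2)=1,f(3)=1,f(6)=1,f(9)=1,f(18)=1 ⇒ 6

2, 4, 4, 5, 2, 6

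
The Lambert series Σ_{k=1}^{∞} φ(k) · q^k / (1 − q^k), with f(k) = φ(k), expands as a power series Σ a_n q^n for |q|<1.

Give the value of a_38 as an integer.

[q^38] φ(38)=18,φ(19)=18,φ(2)=1,φ(1)=1 ⇒ 38

a_38 = 38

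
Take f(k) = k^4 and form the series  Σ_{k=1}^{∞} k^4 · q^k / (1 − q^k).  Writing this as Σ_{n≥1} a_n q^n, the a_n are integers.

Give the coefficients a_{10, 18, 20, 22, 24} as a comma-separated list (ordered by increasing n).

10642, 112931, 170898, 248914, 358258

q^10  k|10↦f(k): 10:10000 5:625 2:16 1:1  a_10=10642
[q^18] f(1)=1,f(2)=16,f(3)=81,f(6)=1296,f(9)=6561,f(18)=104976 ⇒ 112931
d|20:{20,10,5,4,2,1}  Σf=160000+10000+625+256+16+1=170898
d|22:{1,2,11,22}  Σf=1+16+14641+234256=248914
[q^24] f(24)=331776,f(12)=20736,f(8)=4096,f(6)=1296,f(4)=256,f(3)=81,f(2)=16,f(1)=1 ⇒ 358258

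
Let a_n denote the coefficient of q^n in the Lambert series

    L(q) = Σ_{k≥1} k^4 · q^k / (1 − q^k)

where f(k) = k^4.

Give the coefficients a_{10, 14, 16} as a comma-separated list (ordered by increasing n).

n=10: 10·1 5·2 2·5 1·10  f→[10000+625+16+1]=10642
[q^14] f(14)=38416,f(7)=2401,f(2)=16,f(1)=1 ⇒ 40834
q^16  k|16↦f(k): 16:65536 8:4096 4:256 2:16 1:1  a_16=69905

10642, 40834, 69905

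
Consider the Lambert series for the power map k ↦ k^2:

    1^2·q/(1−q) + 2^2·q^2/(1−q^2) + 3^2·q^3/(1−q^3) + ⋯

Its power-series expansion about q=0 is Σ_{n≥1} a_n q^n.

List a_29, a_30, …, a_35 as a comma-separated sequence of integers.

842, 1300, 962, 1365, 1220, 1450, 1300

q^29  k|29↦f(k): 1:1 29:841  a_29=842
q^30  k|30↦f(k): 1:1 2:4 3:9 5:25 6:36 10:100 15:225 30:900  a_30=1300
d|31:{1,31}  Σf=1+961=962
d|32:{1,2,4,8,16,32}  Σf=1+4+16+64+256+1024=1365
d|33:{33,11,3,1}  Σf=1089+121+9+1=1220
n=34: 34·1 17·2 2·17 1·34  f→[1156+289+4+1]=1450
[q^35] f(35)=1225,f(7)=49,f(5)=25,f(1)=1 ⇒ 1300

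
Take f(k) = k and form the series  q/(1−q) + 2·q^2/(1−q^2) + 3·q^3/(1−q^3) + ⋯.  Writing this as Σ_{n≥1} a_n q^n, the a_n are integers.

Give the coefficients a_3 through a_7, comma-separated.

[q^3] f(3)=3,f(1)=1 ⇒ 4
d|4:{4,2,1}  Σf=4+2+1=7
d|5:{1,5}  Σf=1+5=6
d|6:{1,2,3,6}  Σf=1+2+3+6=12
d|7:{7,1}  Σf=7+1=8

4, 7, 6, 12, 8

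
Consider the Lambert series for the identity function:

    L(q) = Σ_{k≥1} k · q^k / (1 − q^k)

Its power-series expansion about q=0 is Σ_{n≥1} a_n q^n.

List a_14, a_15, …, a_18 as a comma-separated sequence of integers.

24, 24, 31, 18, 39

q^14  k|14↦f(k): 14:14 7:7 2:2 1:1  a_14=24
[q^15] f(15)=15,f(5)=5,f(3)=3,f(1)=1 ⇒ 24
[q^16] f(1)=1,f(2)=2,f(4)=4,f(8)=8,f(16)=16 ⇒ 31
[q^17] f(1)=1,f(17)=17 ⇒ 18
q^18  k|18↦f(k): 18:18 9:9 6:6 3:3 2:2 1:1  a_18=39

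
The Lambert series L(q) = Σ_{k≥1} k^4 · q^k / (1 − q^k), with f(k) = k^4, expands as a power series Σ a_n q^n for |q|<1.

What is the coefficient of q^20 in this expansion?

d|20:{1,2,4,5,10,20}  Σf=1+16+256+625+10000+160000=170898

a_20 = 170898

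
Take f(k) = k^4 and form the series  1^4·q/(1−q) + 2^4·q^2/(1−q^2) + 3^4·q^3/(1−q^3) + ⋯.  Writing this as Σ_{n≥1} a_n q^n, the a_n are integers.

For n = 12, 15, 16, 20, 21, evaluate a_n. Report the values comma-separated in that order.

[q^12] f(1)=1,f(2)=16,f(3)=81,f(4)=256,f(6)=1296,f(12)=20736 ⇒ 22386
q^15  k|15↦f(k): 1:1 3:81 5:625 15:50625  a_15=51332
q^16  k|16↦f(k): 16:65536 8:4096 4:256 2:16 1:1  a_16=69905
q^20  k|20↦f(k): 20:160000 10:10000 5:625 4:256 2:16 1:1  a_20=170898
n=21: 21·1 7·3 3·7 1·21  f→[194481+2401+81+1]=196964

22386, 51332, 69905, 170898, 196964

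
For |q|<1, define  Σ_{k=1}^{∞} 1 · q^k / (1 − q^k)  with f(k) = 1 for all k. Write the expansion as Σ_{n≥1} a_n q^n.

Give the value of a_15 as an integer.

a_15 = 4

n=15: 1·15 3·5 5·3 15·1  f→[1+1+1+1]=4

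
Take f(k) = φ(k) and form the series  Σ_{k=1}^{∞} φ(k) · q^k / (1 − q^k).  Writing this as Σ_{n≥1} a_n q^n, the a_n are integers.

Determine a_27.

n=27: 1·27 3·9 9·3 27·1  φ→[1+2+6+18]=27

a_27 = 27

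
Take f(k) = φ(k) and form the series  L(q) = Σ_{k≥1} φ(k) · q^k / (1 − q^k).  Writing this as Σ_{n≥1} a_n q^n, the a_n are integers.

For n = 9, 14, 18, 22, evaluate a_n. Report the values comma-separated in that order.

n=9: 9·1 3·3 1·9  φ→[6+2+1]=9
[q^14] φ(14)=6,φ(7)=6,φ(2)=1,φ(1)=1 ⇒ 14
q^18  k|18↦φ(k): 18:6 9:6 6:2 3:2 2:1 1:1  a_18=18
d|22:{22,11,2,1}  Σφ=10+10+1+1=22

9, 14, 18, 22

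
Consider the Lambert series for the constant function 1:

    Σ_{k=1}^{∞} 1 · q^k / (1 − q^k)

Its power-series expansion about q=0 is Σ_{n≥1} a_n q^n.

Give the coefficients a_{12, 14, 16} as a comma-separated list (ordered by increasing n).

q^12  k|12↦f(k): 1:1 2:1 3:1 4:1 6:1 12:1  a_12=6
n=14: 1·14 2·7 7·2 14·1  f→[1+1+1+1]=4
n=16: 16·1 8·2 4·4 2·8 1·16  f→[1+1+1+1+1]=5

6, 4, 5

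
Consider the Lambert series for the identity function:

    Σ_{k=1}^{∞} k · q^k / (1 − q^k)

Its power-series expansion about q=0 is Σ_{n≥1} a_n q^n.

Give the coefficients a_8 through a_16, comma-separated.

d|8:{1,2,4,8}  Σf=1+2+4+8=15
[q^9] f(9)=9,f(3)=3,f(1)=1 ⇒ 13
[q^10] f(1)=1,f(2)=2,f(5)=5,f(10)=10 ⇒ 18
d|11:{1,11}  Σf=1+11=12
n=12: 12·1 6·2 4·3 3·4 2·6 1·12  f→[12+6+4+3+2+1]=28
n=13: 13·1 1·13  f→[13+1]=14
q^14  k|14↦f(k): 14:14 7:7 2:2 1:1  a_14=24
n=15: 1·15 3·5 5·3 15·1  f→[1+3+5+15]=24
q^16  k|16↦f(k): 1:1 2:2 4:4 8:8 16:16  a_16=31

15, 13, 18, 12, 28, 14, 24, 24, 31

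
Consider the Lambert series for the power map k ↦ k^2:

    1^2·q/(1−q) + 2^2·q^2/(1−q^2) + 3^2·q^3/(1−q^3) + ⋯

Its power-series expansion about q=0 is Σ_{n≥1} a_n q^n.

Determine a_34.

d|34:{34,17,2,1}  Σf=1156+289+4+1=1450

a_34 = 1450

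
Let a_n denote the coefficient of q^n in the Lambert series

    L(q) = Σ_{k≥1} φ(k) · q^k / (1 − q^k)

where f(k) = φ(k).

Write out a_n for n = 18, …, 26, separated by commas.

n=18: 1·18 2·9 3·6 6·3 9·2 18·1  φ→[1+1+2+2+6+6]=18
n=19: 1·19 19·1  φ→[1+18]=19
d|20:{1,2,4,5,10,20}  Σφ=1+1+2+4+4+8=20
[q^21] φ(21)=12,φ(7)=6,φ(3)=2,φ(1)=1 ⇒ 21
d|22:{1,2,11,22}  Σφ=1+1+10+10=22
q^23  k|23↦φ(k): 23:22 1:1  a_23=23
d|24:{1,2,3,4,6,8,12,24}  Σφ=1+1+2+2+2+4+4+8=24
q^25  k|25↦φ(k): 1:1 5:4 25:20  a_25=25
[q^26] φ(1)=1,φ(2)=1,φ(13)=12,φ(26)=12 ⇒ 26

18, 19, 20, 21, 22, 23, 24, 25, 26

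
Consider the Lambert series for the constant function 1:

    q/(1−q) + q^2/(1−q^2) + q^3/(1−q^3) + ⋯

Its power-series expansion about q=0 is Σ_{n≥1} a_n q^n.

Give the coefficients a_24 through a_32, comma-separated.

[q^24] f(24)=1,f(12)=1,f(8)=1,f(6)=1,f(4)=1,f(3)=1,f(2)=1,f(1)=1 ⇒ 8
n=25: 25·1 5·5 1·25  f→[1+1+1]=3
n=26: 26·1 13·2 2·13 1·26  f→[1+1+1+1]=4
n=27: 1·27 3·9 9·3 27·1  f→[1+1+1+1]=4
n=28: 28·1 14·2 7·4 4·7 2·14 1·28  f→[1+1+1+1+1+1]=6
d|29:{29,1}  Σf=1+1=2
d|30:{1,2,3,5,6,10,15,30}  Σf=1+1+1+1+1+1+1+1=8
n=31: 31·1 1·31  f→[1+1]=2
d|32:{32,16,8,4,2,1}  Σf=1+1+1+1+1+1=6

8, 3, 4, 4, 6, 2, 8, 2, 6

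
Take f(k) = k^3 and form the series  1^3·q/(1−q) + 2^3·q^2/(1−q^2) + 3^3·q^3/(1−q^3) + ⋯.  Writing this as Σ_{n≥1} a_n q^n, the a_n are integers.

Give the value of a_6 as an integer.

a_6 = 252

q^6  k|6↦f(k): 1:1 2:8 3:27 6:216  a_6=252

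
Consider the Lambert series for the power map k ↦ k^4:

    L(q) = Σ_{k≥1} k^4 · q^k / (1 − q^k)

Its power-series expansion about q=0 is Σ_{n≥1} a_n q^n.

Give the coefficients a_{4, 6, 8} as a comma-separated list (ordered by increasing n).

n=4: 1·4 2·2 4·1  f→[1+16+256]=273
n=6: 6·1 3·2 2·3 1·6  f→[1296+81+16+1]=1394
q^8  k|8↦f(k): 8:4096 4:256 2:16 1:1  a_8=4369

273, 1394, 4369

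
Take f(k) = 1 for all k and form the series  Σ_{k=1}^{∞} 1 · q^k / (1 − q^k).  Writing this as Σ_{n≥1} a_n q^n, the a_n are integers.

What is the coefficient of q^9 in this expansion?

q^9  k|9↦f(k): 1:1 3:1 9:1  a_9=3

a_9 = 3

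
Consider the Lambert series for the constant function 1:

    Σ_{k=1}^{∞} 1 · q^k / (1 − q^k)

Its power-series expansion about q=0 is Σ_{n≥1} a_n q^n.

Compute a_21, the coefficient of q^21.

d|21:{21,7,3,1}  Σf=1+1+1+1=4

a_21 = 4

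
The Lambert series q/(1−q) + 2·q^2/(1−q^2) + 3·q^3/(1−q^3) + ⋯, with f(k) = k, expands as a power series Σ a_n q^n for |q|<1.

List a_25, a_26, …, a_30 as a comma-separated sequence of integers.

31, 42, 40, 56, 30, 72

d|25:{25,5,1}  Σf=25+5+1=31
[q^26] f(26)=26,f(13)=13,f(2)=2,f(1)=1 ⇒ 42
n=27: 27·1 9·3 3·9 1·27  f→[27+9+3+1]=40
q^28  k|28↦f(k): 1:1 2:2 4:4 7:7 14:14 28:28  a_28=56
[q^29] f(29)=29,f(1)=1 ⇒ 30
[q^30] f(1)=1,f(2)=2,f(3)=3,f(5)=5,f(6)=6,f(10)=10,f(15)=15,f(30)=30 ⇒ 72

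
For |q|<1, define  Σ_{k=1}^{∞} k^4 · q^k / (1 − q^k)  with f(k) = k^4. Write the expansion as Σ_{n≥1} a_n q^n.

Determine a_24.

a_24 = 358258

q^24  k|24↦f(k): 1:1 2:16 3:81 4:256 6:1296 8:4096 12:20736 24:331776  a_24=358258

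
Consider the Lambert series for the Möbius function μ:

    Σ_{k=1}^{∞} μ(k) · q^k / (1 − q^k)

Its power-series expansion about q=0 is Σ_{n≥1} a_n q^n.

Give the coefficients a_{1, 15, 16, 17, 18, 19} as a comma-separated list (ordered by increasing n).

1, 0, 0, 0, 0, 0

n=1: 1·1  μ→[1]=1
d|15:{1,3,5,15}  Σμ=1+(-1)+(-1)+1=0
n=16: 16·1 8·2 4·4 2·8 1·16  μ→[0+0+0+(-1)+1]=0
q^17  k|17↦μ(k): 17:-1 1:1  a_17=0
[q^18] μ(18)=0,μ(9)=0,μ(6)=1,μ(3)=-1,μ(2)=-1,μ(1)=1 ⇒ 0
n=19: 1·19 19·1  μ→[1+(-1)]=0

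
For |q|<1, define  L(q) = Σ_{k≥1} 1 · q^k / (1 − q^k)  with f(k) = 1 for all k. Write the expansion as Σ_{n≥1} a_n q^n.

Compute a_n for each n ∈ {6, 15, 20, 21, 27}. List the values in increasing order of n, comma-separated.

4, 4, 6, 4, 4

n=6: 1·6 2·3 3·2 6·1  f→[1+1+1+1]=4
q^15  k|15↦f(k): 15:1 5:1 3:1 1:1  a_15=4
[q^20] f(1)=1,f(2)=1,f(4)=1,f(5)=1,f(10)=1,f(20)=1 ⇒ 6
q^21  k|21↦f(k): 21:1 7:1 3:1 1:1  a_21=4
d|27:{1,3,9,27}  Σf=1+1+1+1=4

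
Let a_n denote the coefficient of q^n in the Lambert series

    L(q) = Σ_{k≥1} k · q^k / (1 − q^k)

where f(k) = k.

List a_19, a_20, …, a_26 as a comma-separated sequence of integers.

20, 42, 32, 36, 24, 60, 31, 42

n=19: 1·19 19·1  f→[1+19]=20
q^20  k|20↦f(k): 20:20 10:10 5:5 4:4 2:2 1:1  a_20=42
[q^21] f(21)=21,f(7)=7,f(3)=3,f(1)=1 ⇒ 32
n=22: 1·22 2·11 11·2 22·1  f→[1+2+11+22]=36
d|23:{23,1}  Σf=23+1=24
d|24:{1,2,3,4,6,8,12,24}  Σf=1+2+3+4+6+8+12+24=60
n=25: 1·25 5·5 25·1  f→[1+5+25]=31
q^26  k|26↦f(k): 26:26 13:13 2:2 1:1  a_26=42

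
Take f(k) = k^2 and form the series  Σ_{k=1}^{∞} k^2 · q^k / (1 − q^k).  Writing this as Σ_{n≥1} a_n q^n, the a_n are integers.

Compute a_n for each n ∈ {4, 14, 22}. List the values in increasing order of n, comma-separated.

n=4: 4·1 2·2 1·4  f→[16+4+1]=21
n=14: 14·1 7·2 2·7 1·14  f→[196+49+4+1]=250
[q^22] f(1)=1,f(2)=4,f(11)=121,f(22)=484 ⇒ 610

21, 250, 610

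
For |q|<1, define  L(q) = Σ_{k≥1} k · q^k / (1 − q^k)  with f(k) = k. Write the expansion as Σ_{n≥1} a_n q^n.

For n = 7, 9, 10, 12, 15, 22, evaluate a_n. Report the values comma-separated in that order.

n=7: 1·7 7·1  f→[1+7]=8
q^9  k|9↦f(k): 9:9 3:3 1:1  a_9=13
[q^10] f(1)=1,f(2)=2,f(5)=5,f(10)=10 ⇒ 18
d|12:{1,2,3,4,6,12}  Σf=1+2+3+4+6+12=28
q^15  k|15↦f(k): 15:15 5:5 3:3 1:1  a_15=24
[q^22] f(1)=1,f(2)=2,f(11)=11,f(22)=22 ⇒ 36

8, 13, 18, 28, 24, 36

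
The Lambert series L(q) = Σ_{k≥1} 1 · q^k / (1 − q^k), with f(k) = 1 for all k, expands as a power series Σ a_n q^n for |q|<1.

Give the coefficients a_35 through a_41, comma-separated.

n=35: 1·35 5·7 7·5 35·1  f→[1+1+1+1]=4
d|36:{36,18,12,9,6,4,3,2,1}  Σf=1+1+1+1+1+1+1+1+1=9
n=37: 1·37 37·1  f→[1+1]=2
q^38  k|38↦f(k): 38:1 19:1 2:1 1:1  a_38=4
q^39  k|39↦f(k): 39:1 13:1 3:1 1:1  a_39=4
d|40:{40,20,10,8,5,4,2,1}  Σf=1+1+1+1+1+1+1+1=8
[q^41] f(41)=1,f(1)=1 ⇒ 2

4, 9, 2, 4, 4, 8, 2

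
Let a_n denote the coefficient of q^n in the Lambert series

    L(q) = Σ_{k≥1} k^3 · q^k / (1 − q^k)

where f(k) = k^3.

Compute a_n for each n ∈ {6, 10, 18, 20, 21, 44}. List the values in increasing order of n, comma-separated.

252, 1134, 6813, 9198, 9632, 97236

q^6  k|6↦f(k): 1:1 2:8 3:27 6:216  a_6=252
[q^10] f(10)=1000,f(5)=125,f(2)=8,f(1)=1 ⇒ 1134
d|18:{1,2,3,6,9,18}  Σf=1+8+27+216+729+5832=6813
[q^20] f(20)=8000,f(10)=1000,f(5)=125,f(4)=64,f(2)=8,f(1)=1 ⇒ 9198
d|21:{21,7,3,1}  Σf=9261+343+27+1=9632
n=44: 1·44 2·22 4·11 11·4 22·2 44·1  f→[1+8+64+1331+10648+85184]=97236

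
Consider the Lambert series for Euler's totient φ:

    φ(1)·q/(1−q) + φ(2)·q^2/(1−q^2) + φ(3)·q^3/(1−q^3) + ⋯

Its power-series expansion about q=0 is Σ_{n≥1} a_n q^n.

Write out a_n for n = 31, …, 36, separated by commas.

[q^31] φ(31)=30,φ(1)=1 ⇒ 31
q^32  k|32↦φ(k): 32:16 16:8 8:4 4:2 2:1 1:1  a_32=32
[q^33] φ(33)=20,φ(11)=10,φ(3)=2,φ(1)=1 ⇒ 33
n=34: 34·1 17·2 2·17 1·34  φ→[16+16+1+1]=34
[q^35] φ(35)=24,φ(7)=6,φ(5)=4,φ(1)=1 ⇒ 35
n=36: 1·36 2·18 3·12 4·9 6·6 9·4 12·3 18·2 36·1  φ→[1+1+2+2+2+6+4+6+12]=36

31, 32, 33, 34, 35, 36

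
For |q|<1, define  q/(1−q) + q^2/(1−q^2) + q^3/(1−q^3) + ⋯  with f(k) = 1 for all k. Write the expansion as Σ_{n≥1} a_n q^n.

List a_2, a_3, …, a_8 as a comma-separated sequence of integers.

q^2  k|2↦f(k): 2:1 1:1  a_2=2
d|3:{1,3}  Σf=1+1=2
n=4: 1·4 2·2 4·1  f→[1+1+1]=3
[q^5] f(5)=1,f(1)=1 ⇒ 2
n=6: 6·1 3·2 2·3 1·6  f→[1+1+1+1]=4
[q^7] f(1)=1,f(7)=1 ⇒ 2
q^8  k|8↦f(k): 8:1 4:1 2:1 1:1  a_8=4

2, 2, 3, 2, 4, 2, 4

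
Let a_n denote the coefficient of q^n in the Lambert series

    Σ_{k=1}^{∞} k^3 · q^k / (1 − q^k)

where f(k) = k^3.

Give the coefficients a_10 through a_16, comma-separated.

q^10  k|10↦f(k): 1:1 2:8 5:125 10:1000  a_10=1134
[q^11] f(11)=1331,f(1)=1 ⇒ 1332
[q^12] f(12)=1728,f(6)=216,f(4)=64,f(3)=27,f(2)=8,f(1)=1 ⇒ 2044
n=13: 13·1 1·13  f→[2197+1]=2198
n=14: 1·14 2·7 7·2 14·1  f→[1+8+343+2744]=3096
n=15: 1·15 3·5 5·3 15·1  f→[1+27+125+3375]=3528
n=16: 1·16 2·8 4·4 8·2 16·1  f→[1+8+64+512+4096]=4681

1134, 1332, 2044, 2198, 3096, 3528, 4681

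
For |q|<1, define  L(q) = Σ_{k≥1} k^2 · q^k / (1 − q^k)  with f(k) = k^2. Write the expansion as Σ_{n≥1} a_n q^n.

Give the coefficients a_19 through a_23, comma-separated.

[q^19] f(19)=361,f(1)=1 ⇒ 362
[q^20] f(20)=400,f(10)=100,f(5)=25,f(4)=16,f(2)=4,f(1)=1 ⇒ 546
n=21: 21·1 7·3 3·7 1·21  f→[441+49+9+1]=500
q^22  k|22↦f(k): 1:1 2:4 11:121 22:484  a_22=610
n=23: 1·23 23·1  f→[1+529]=530

362, 546, 500, 610, 530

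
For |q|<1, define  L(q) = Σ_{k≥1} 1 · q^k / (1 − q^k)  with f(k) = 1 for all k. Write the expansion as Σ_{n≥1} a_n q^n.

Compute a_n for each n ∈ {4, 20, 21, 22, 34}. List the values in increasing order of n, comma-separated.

3, 6, 4, 4, 4

n=4: 4·1 2·2 1·4  f→[1+1+1]=3
[q^20] f(1)=1,f(2)=1,f(4)=1,f(5)=1,f(10)=1,f(20)=1 ⇒ 6
n=21: 21·1 7·3 3·7 1·21  f→[1+1+1+1]=4
q^22  k|22↦f(k): 1:1 2:1 11:1 22:1  a_22=4
d|34:{1,2,17,34}  Σf=1+1+1+1=4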